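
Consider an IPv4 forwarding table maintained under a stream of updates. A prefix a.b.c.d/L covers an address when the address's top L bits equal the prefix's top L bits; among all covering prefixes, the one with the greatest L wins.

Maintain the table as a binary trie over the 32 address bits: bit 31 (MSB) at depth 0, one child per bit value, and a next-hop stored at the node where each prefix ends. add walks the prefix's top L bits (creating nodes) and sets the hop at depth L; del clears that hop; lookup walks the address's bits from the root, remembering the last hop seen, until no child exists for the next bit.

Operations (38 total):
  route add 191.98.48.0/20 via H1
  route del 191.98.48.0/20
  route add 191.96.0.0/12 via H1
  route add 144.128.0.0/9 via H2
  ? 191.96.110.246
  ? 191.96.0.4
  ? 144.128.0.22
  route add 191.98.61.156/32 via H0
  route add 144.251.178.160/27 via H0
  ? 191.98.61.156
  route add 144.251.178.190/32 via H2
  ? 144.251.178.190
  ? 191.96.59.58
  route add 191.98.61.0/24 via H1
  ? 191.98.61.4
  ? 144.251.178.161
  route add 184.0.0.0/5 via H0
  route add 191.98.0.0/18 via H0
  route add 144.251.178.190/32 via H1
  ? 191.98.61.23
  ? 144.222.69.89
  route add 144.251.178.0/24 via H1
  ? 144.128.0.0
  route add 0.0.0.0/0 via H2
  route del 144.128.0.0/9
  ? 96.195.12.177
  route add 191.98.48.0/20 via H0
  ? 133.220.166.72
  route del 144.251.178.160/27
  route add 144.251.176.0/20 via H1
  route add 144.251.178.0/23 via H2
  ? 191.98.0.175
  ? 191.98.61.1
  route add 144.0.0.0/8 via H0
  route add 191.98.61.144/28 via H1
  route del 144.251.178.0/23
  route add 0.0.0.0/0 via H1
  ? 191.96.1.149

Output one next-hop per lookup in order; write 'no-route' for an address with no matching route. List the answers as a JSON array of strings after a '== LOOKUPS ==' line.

Trace:
  + 191.98.48.0/20 (H1) depth=20
  del 191.98.48.0/20 (clear depth 20)
  + 191.96.0.0/12 (H1) depth=12
  + 144.128.0.0/9 (H2) depth=9
  lookup 191.96.110.246: bits 10111111011000 walk d0:-→d1:-→d2:-→d3:-→d4:-→d5:-→d6:-→d7:-→d8:-→d9:-→d10:-→d11:-→d12:H1→d13:-→d14:- -> H1
  lookup 191.96.0.4: bits 10111111011000 walk d0:-→d1:-→d2:-→d3:-→d4:-→d5:-→d6:-→d7:-→d8:-→d9:-→d10:-→d11:-→d12:H1→d13:-→d14:- -> H1
  lookup 144.128.0.22: bits 100100001 walk d0:-→d1:-→d2:-→d3:-→d4:-→d5:-→d6:-→d7:-→d8:-→d9:H2 -> H2
  + 191.98.61.156/32 (H0) depth=32
  + 144.251.178.160/27 (H0) depth=27
  lookup 191.98.61.156: bits 10111111011000100011110110011100 walk d0:-→d1:-→d2:-→d3:-→d4:-→d5:-→d6:-→d7:-→d8:-→d9:-→d10:-→d11:-→d12:H1→d13:-→d14:-→d15:-→d16:-→d17:-→d18:-→d19:-→d20:-→d21:-→d22:-→d23:-→d24:-→d25:-→d26:-→d27:-→d28:-→d29:-→d30:-→d31:-→d32:H0 -> H0
  + 144.251.178.190/32 (H2) depth=32
  lookup 144.251.178.190: bits 10010000111110111011001010111110 walk d0:-→d1:-→d2:-→d3:-→d4:-→d5:-→d6:-→d7:-→d8:-→d9:H2→d10:-→d11:-→d12:-→d13:-→d14:-→d15:-→d16:-→d17:-→d18:-→d19:-→d20:-→d21:-→d22:-→d23:-→d24:-→d25:-→d26:-→d27:H0→d28:-→d29:-→d30:-→d31:-→d32:H2 -> H2
  lookup 191.96.59.58: bits 10111111011000 walk d0:-→d1:-→d2:-→d3:-→d4:-→d5:-→d6:-→d7:-→d8:-→d9:-→d10:-→d11:-→d12:H1→d13:-→d14:- -> H1
  + 191.98.61.0/24 (H1) depth=24
  lookup 191.98.61.4: bits 101111110110001000111101 walk d0:-→d1:-→d2:-→d3:-→d4:-→d5:-→d6:-→d7:-→d8:-→d9:-→d10:-→d11:-→d12:H1→d13:-→d14:-→d15:-→d16:-→d17:-→d18:-→d19:-→d20:-→d21:-→d22:-→d23:-→d24:H1 -> H1
  lookup 144.251.178.161: bits 100100001111101110110010101 walk d0:-→d1:-→d2:-→d3:-→d4:-→d5:-→d6:-→d7:-→d8:-→d9:H2→d10:-→d11:-→d12:-→d13:-→d14:-→d15:-→d16:-→d17:-→d18:-→d19:-→d20:-→d21:-→d22:-→d23:-→d24:-→d25:-→d26:-→d27:H0 -> H0
  + 184.0.0.0/5 (H0) depth=5
  + 191.98.0.0/18 (H0) depth=18
  + 144.251.178.190/32 (H1) depth=32
  lookup 191.98.61.23: bits 101111110110001000111101 walk d0:-→d1:-→d2:-→d3:-→d4:-→d5:H0→d6:-→d7:-→d8:-→d9:-→d10:-→d11:-→d12:H1→d13:-→d14:-→d15:-→d16:-→d17:-→d18:H0→d19:-→d20:-→d21:-→d22:-→d23:-→d24:H1 -> H1
  lookup 144.222.69.89: bits 1001000011 walk d0:-→d1:-→d2:-→d3:-→d4:-→d5:-→d6:-→d7:-→d8:-→d9:H2→d10:- -> H2
  + 144.251.178.0/24 (H1) depth=24
  lookup 144.128.0.0: bits 100100001 walk d0:-→d1:-→d2:-→d3:-→d4:-→d5:-→d6:-→d7:-→d8:-→d9:H2 -> H2
  + 0.0.0.0/0 (H2) depth=0
  del 144.128.0.0/9 (clear depth 9)
  lookup 96.195.12.177: bits ε walk d0:H2 -> H2
  + 191.98.48.0/20 (H0) depth=20
  lookup 133.220.166.72: bits 100 walk d0:H2→d1:-→d2:-→d3:- -> H2
  del 144.251.178.160/27 (clear depth 27)
  + 144.251.176.0/20 (H1) depth=20
  + 144.251.178.0/23 (H2) depth=23
  lookup 191.98.0.175: bits 101111110110001000 walk d0:H2→d1:-→d2:-→d3:-→d4:-→d5:H0→d6:-→d7:-→d8:-→d9:-→d10:-→d11:-→d12:H1→d13:-→d14:-→d15:-→d16:-→d17:-→d18:H0 -> H0
  lookup 191.98.61.1: bits 101111110110001000111101 walk d0:H2→d1:-→d2:-→d3:-→d4:-→d5:H0→d6:-→d7:-→d8:-→d9:-→d10:-→d11:-→d12:H1→d13:-→d14:-→d15:-→d16:-→d17:-→d18:H0→d19:-→d20:H0→d21:-→d22:-→d23:-→d24:H1 -> H1
  + 144.0.0.0/8 (H0) depth=8
  + 191.98.61.144/28 (H1) depth=28
  del 144.251.178.0/23 (clear depth 23)
  + 0.0.0.0/0 (H1) depth=0
  lookup 191.96.1.149: bits 10111111011000 walk d0:H1→d1:-→d2:-→d3:-→d4:-→d5:H0→d6:-→d7:-→d8:-→d9:-→d10:-→d11:-→d12:H1→d13:-→d14:- -> H1

== LOOKUPS ==
["H1","H1","H2","H0","H2","H1","H1","H0","H1","H2","H2","H2","H2","H0","H1","H1"]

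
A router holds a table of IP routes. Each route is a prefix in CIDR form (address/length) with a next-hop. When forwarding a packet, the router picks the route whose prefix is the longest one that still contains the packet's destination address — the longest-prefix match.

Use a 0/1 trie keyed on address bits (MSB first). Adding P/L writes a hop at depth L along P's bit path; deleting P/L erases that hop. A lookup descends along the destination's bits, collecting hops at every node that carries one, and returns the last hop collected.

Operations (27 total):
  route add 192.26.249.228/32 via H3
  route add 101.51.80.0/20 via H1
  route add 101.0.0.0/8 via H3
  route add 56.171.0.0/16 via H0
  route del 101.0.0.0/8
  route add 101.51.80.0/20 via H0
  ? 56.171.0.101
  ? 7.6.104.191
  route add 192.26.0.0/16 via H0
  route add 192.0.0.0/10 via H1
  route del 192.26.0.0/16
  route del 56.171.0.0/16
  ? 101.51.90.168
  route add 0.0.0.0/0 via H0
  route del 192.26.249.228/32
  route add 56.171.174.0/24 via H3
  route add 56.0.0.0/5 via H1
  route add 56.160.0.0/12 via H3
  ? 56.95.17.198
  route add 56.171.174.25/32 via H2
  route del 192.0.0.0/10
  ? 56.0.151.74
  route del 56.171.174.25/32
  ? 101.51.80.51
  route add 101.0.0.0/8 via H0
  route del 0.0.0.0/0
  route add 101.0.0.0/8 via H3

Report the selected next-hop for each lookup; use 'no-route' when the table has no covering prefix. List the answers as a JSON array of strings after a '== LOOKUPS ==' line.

Trace:
  add 192.26.249.228/32 -> H3 at depth 32
  add 101.51.80.0/20 -> H1 at depth 20
  add 101.0.0.0/8 -> H3 at depth 8
  add 56.171.0.0/16 -> H0 at depth 16
  - 101.0.0.0/8 clear@8
  add 101.51.80.0/20 -> H0 at depth 20
  Q 56.171.0.101: descend 0011100010101011 ; hops seen [H0] ; pick H0
  Q 7.6.104.191: descend 00 ; hops seen [∅] ; pick no-route
  add 192.26.0.0/16 -> H0 at depth 16
  add 192.0.0.0/10 -> H1 at depth 10
  - 192.26.0.0/16 clear@16
  - 56.171.0.0/16 clear@16
  Q 101.51.90.168: descend 01100101001100110101 ; hops seen [H0] ; pick H0
  add 0.0.0.0/0 -> H0 at depth 0
  - 192.26.249.228/32 clear@32
  add 56.171.174.0/24 -> H3 at depth 24
  add 56.0.0.0/5 -> H1 at depth 5
  add 56.160.0.0/12 -> H3 at depth 12
  Q 56.95.17.198: descend 00111000 ; hops seen [H0,H1] ; pick H1
  add 56.171.174.25/32 -> H2 at depth 32
  - 192.0.0.0/10 clear@10
  Q 56.0.151.74: descend 00111000 ; hops seen [H0,H1] ; pick H1
  - 56.171.174.25/32 clear@32
  Q 101.51.80.51: descend 01100101001100110101 ; hops seen [H0,H0] ; pick H0
  add 101.0.0.0/8 -> H0 at depth 8
  - 0.0.0.0/0 clear@0
  add 101.0.0.0/8 -> H3 at depth 8

== LOOKUPS ==
["H0","no-route","H0","H1","H1","H0"]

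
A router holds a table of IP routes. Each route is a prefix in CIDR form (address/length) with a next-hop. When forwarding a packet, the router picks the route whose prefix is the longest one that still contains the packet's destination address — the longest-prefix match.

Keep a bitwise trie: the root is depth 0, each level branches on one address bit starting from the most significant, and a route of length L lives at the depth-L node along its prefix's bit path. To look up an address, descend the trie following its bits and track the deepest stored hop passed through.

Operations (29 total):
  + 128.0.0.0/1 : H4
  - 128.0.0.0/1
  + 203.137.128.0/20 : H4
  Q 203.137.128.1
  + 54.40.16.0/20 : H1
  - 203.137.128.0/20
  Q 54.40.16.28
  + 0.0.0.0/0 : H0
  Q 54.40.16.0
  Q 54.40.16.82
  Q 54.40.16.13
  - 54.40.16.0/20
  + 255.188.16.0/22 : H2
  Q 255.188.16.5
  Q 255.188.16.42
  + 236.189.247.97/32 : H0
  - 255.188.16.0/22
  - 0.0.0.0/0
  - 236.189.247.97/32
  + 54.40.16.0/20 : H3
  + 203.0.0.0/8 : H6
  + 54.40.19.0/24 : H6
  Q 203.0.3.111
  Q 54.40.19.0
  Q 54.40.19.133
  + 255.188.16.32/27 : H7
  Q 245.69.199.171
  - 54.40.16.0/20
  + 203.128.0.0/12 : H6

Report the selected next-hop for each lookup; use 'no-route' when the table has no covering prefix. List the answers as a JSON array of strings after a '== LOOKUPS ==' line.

Trace:
  + 128.0.0.0/1 (H4) depth=1
  del 128.0.0.0/1 (clear depth 1)
  + 203.137.128.0/20 (H4) depth=20
  lookup 203.137.128.1: bits 11001011100010011000 walk d0:-→d1:-→d2:-→d3:-→d4:-→d5:-→d6:-→d7:-→d8:-→d9:-→d10:-→d11:-→d12:-→d13:-→d14:-→d15:-→d16:-→d17:-→d18:-→d19:-→d20:H4 -> H4
  + 54.40.16.0/20 (H1) depth=20
  del 203.137.128.0/20 (clear depth 20)
  lookup 54.40.16.28: bits 00110110001010000001 walk d0:-→d1:-→d2:-→d3:-→d4:-→d5:-→d6:-→d7:-→d8:-→d9:-→d10:-→d11:-→d12:-→d13:-→d14:-→d15:-→d16:-→d17:-→d18:-→d19:-→d20:H1 -> H1
  + 0.0.0.0/0 (H0) depth=0
  lookup 54.40.16.0: bits 00110110001010000001 walk d0:H0→d1:-→d2:-→d3:-→d4:-→d5:-→d6:-→d7:-→d8:-→d9:-→d10:-→d11:-→d12:-→d13:-→d14:-→d15:-→d16:-→d17:-→d18:-→d19:-→d20:H1 -> H1
  lookup 54.40.16.82: bits 00110110001010000001 walk d0:H0→d1:-→d2:-→d3:-→d4:-→d5:-→d6:-→d7:-→d8:-→d9:-→d10:-→d11:-→d12:-→d13:-→d14:-→d15:-→d16:-→d17:-→d18:-→d19:-→d20:H1 -> H1
  lookup 54.40.16.13: bits 00110110001010000001 walk d0:H0→d1:-→d2:-→d3:-→d4:-→d5:-→d6:-→d7:-→d8:-→d9:-→d10:-→d11:-→d12:-→d13:-→d14:-→d15:-→d16:-→d17:-→d18:-→d19:-→d20:H1 -> H1
  del 54.40.16.0/20 (clear depth 20)
  + 255.188.16.0/22 (H2) depth=22
  lookup 255.188.16.5: bits 1111111110111100000100 walk d0:H0→d1:-→d2:-→d3:-→d4:-→d5:-→d6:-→d7:-→d8:-→d9:-→d10:-→d11:-→d12:-→d13:-→d14:-→d15:-→d16:-→d17:-→d18:-→d19:-→d20:-→d21:-→d22:H2 -> H2
  lookup 255.188.16.42: bits 1111111110111100000100 walk d0:H0→d1:-→d2:-→d3:-→d4:-→d5:-→d6:-→d7:-→d8:-→d9:-→d10:-→d11:-→d12:-→d13:-→d14:-→d15:-→d16:-→d17:-→d18:-→d19:-→d20:-→d21:-→d22:H2 -> H2
  + 236.189.247.97/32 (H0) depth=32
  del 255.188.16.0/22 (clear depth 22)
  del 0.0.0.0/0 (clear depth 0)
  del 236.189.247.97/32 (clear depth 32)
  + 54.40.16.0/20 (H3) depth=20
  + 203.0.0.0/8 (H6) depth=8
  + 54.40.19.0/24 (H6) depth=24
  lookup 203.0.3.111: bits 11001011 walk d0:-→d1:-→d2:-→d3:-→d4:-→d5:-→d6:-→d7:-→d8:H6 -> H6
  lookup 54.40.19.0: bits 001101100010100000010011 walk d0:-→d1:-→d2:-→d3:-→d4:-→d5:-→d6:-→d7:-→d8:-→d9:-→d10:-→d11:-→d12:-→d13:-→d14:-→d15:-→d16:-→d17:-→d18:-→d19:-→d20:H3→d21:-→d22:-→d23:-→d24:H6 -> H6
  lookup 54.40.19.133: bits 001101100010100000010011 walk d0:-→d1:-→d2:-→d3:-→d4:-→d5:-→d6:-→d7:-→d8:-→d9:-→d10:-→d11:-→d12:-→d13:-→d14:-→d15:-→d16:-→d17:-→d18:-→d19:-→d20:H3→d21:-→d22:-→d23:-→d24:H6 -> H6
  + 255.188.16.32/27 (H7) depth=27
  lookup 245.69.199.171: bits 1111 walk d0:-→d1:-→d2:-→d3:-→d4:- -> no-route
  del 54.40.16.0/20 (clear depth 20)
  + 203.128.0.0/12 (H6) depth=12

== LOOKUPS ==
["H4","H1","H1","H1","H1","H2","H2","H6","H6","H6","no-route"]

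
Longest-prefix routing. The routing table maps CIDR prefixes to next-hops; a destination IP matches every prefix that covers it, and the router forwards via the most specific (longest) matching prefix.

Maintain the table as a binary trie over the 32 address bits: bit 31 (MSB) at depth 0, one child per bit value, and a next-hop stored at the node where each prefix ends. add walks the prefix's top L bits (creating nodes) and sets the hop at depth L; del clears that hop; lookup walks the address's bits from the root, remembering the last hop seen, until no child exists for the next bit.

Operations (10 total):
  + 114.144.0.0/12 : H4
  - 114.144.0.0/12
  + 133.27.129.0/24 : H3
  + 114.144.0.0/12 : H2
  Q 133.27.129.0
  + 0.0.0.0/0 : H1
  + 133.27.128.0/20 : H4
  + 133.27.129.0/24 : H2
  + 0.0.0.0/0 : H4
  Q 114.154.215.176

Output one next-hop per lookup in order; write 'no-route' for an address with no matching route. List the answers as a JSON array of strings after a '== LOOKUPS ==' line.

Trace:
  + 114.144.0.0/12 (H4) depth=12
  - 114.144.0.0/12 clear@12
  + 133.27.129.0/24 (H3) depth=24
  + 114.144.0.0/12 (H2) depth=12
  ? 133.27.129.0  path d0:-→d1:-→d2:-→d3:-→d4:-→d5:-→d6:-→d7:-→d8:-→d9:-→d10:-→d11:-→d12:-→d13:-→d14:-→d15:-→d16:-→d17:-→d18:-→d19:-→d20:-→d21:-→d22:-→d23:-→d24:H3  best=H3
  + 0.0.0.0/0 (H1) depth=0
  + 133.27.128.0/20 (H4) depth=20
  + 133.27.129.0/24 (H2) depth=24
  + 0.0.0.0/0 (H4) depth=0
  ? 114.154.215.176  path d0:H4→d1:-→d2:-→d3:-→d4:-→d5:-→d6:-→d7:-→d8:-→d9:-→d10:-→d11:-→d12:H2  best=H2

== LOOKUPS ==
["H3","H2"]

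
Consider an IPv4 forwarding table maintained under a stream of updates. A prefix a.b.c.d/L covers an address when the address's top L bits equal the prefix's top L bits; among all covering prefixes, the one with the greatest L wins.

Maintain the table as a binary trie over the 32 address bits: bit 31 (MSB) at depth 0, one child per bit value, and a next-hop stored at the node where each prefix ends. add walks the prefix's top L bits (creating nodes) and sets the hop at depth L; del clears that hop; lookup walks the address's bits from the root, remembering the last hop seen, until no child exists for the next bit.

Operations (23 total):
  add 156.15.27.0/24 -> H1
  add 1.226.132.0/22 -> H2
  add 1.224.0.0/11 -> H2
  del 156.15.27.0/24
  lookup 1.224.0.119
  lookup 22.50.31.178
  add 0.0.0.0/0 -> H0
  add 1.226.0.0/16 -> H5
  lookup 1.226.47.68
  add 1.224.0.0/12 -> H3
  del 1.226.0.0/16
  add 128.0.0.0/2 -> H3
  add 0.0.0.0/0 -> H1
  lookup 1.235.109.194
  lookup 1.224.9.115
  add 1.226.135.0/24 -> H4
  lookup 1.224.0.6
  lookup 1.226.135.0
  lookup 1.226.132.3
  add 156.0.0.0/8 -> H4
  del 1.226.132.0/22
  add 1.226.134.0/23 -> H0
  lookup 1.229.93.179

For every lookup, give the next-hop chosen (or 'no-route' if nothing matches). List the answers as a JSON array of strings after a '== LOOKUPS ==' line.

Trace:
  add 156.15.27.0/24 -> H1 at depth 24
  add 1.226.132.0/22 -> H2 at depth 22
  add 1.224.0.0/11 -> H2 at depth 11
  del 156.15.27.0/24 (clear depth 24)
  ? 1.224.0.119  path d0:-→d1:-→d2:-→d3:-→d4:-→d5:-→d6:-→d7:-→d8:-→d9:-→d10:-→d11:H2→d12:-→d13:-→d14:-  best=H2
  ? 22.50.31.178  path d0:-→d1:-→d2:-→d3:-  best=no-route
  add 0.0.0.0/0 -> H0 at depth 0
  add 1.226.0.0/16 -> H5 at depth 16
  ? 1.226.47.68  path d0:H0→d1:-→d2:-→d3:-→d4:-→d5:-→d6:-→d7:-→d8:-→d9:-→d10:-→d11:H2→d12:-→d13:-→d14:-→d15:-→d16:H5  best=H5
  add 1.224.0.0/12 -> H3 at depth 12
  del 1.226.0.0/16 (clear depth 16)
  add 128.0.0.0/2 -> H3 at depth 2
  add 0.0.0.0/0 -> H1 at depth 0
  ? 1.235.109.194  path d0:H1→d1:-→d2:-→d3:-→d4:-→d5:-→d6:-→d7:-→d8:-→d9:-→d10:-→d11:H2→d12:H3  best=H3
  ? 1.224.9.115  path d0:H1→d1:-→d2:-→d3:-→d4:-→d5:-→d6:-→d7:-→d8:-→d9:-→d10:-→d11:H2→d12:H3→d13:-→d14:-  best=H3
  add 1.226.135.0/24 -> H4 at depth 24
  ? 1.224.0.6  path d0:H1→d1:-→d2:-→d3:-→d4:-→d5:-→d6:-→d7:-→d8:-→d9:-→d10:-→d11:H2→d12:H3→d13:-→d14:-  best=H3
  ? 1.226.135.0  path d0:H1→d1:-→d2:-→d3:-→d4:-→d5:-→d6:-→d7:-→d8:-→d9:-→d10:-→d11:H2→d12:H3→d13:-→d14:-→d15:-→d16:-→d17:-→d18:-→d19:-→d20:-→d21:-→d22:H2→d23:-→d24:H4  best=H4
  ? 1.226.132.3  path d0:H1→d1:-→d2:-→d3:-→d4:-→d5:-→d6:-→d7:-→d8:-→d9:-→d10:-→d11:H2→d12:H3→d13:-→d14:-→d15:-→d16:-→d17:-→d18:-→d19:-→d20:-→d21:-→d22:H2  best=H2
  add 156.0.0.0/8 -> H4 at depth 8
  del 1.226.132.0/22 (clear depth 22)
  add 1.226.134.0/23 -> H0 at depth 23
  ? 1.229.93.179  path d0:H1→d1:-→d2:-→d3:-→d4:-→d5:-→d6:-→d7:-→d8:-→d9:-→d10:-→d11:H2→d12:H3→d13:-  best=H3

== LOOKUPS ==
["H2","no-route","H5","H3","H3","H3","H4","H2","H3"]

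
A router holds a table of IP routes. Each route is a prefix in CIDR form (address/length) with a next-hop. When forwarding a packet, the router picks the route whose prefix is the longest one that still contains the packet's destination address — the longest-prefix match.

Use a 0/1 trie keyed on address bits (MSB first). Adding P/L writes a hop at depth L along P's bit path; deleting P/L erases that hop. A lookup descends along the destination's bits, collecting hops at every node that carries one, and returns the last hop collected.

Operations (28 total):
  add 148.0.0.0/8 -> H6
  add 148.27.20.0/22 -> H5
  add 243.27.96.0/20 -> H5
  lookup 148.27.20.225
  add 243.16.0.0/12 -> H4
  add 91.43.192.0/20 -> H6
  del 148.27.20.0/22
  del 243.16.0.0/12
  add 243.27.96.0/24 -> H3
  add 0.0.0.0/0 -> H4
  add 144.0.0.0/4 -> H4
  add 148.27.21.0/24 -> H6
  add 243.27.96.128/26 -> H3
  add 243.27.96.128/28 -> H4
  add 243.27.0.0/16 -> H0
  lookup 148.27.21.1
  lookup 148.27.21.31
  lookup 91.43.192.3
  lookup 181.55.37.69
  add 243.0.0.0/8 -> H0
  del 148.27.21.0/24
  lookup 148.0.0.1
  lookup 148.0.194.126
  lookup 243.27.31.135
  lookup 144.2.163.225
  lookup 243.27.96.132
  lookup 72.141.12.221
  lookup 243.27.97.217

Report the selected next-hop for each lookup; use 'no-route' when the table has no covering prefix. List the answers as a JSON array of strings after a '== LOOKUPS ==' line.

Apply in order:
  add 148.0.0.0/8 -> H6 at depth 8
  add 148.27.20.0/22 -> H5 at depth 22
  add 243.27.96.0/20 -> H5 at depth 20
  Q 148.27.20.225: descend 1001010000011011000101 ; hops seen [H6,H5] ; pick H5
  add 243.16.0.0/12 -> H4 at depth 12
  add 91.43.192.0/20 -> H6 at depth 20
  - 148.27.20.0/22 clear@22
  - 243.16.0.0/12 clear@12
  add 243.27.96.0/24 -> H3 at depth 24
  add 0.0.0.0/0 -> H4 at depth 0
  add 144.0.0.0/4 -> H4 at depth 4
  add 148.27.21.0/24 -> H6 at depth 24
  add 243.27.96.128/26 -> H3 at depth 26
  add 243.27.96.128/28 -> H4 at depth 28
  add 243.27.0.0/16 -> H0 at depth 16
  Q 148.27.21.1: descend 100101000001101100010101 ; hops seen [H4,H4,H6,H6] ; pick H6
  Q 148.27.21.31: descend 100101000001101100010101 ; hops seen [H4,H4,H6,H6] ; pick H6
  Q 91.43.192.3: descend 01011011001010111100 ; hops seen [H4,H6] ; pick H6
  Q 181.55.37.69: descend 10 ; hops seen [H4] ; pick H4
  add 243.0.0.0/8 -> H0 at depth 8
  - 148.27.21.0/24 clear@24
  Q 148.0.0.1: descend 10010100000 ; hops seen [H4,H4,H6] ; pick H6
  Q 148.0.194.126: descend 10010100000 ; hops seen [H4,H4,H6] ; pick H6
  Q 243.27.31.135: descend 11110011000110110 ; hops seen [H4,H0,H0] ; pick H0
  Q 144.2.163.225: descend 10010 ; hops seen [H4,H4] ; pick H4
  Q 243.27.96.132: descend 1111001100011011011000001000 ; hops seen [H4,H0,H0,H5,H3,H3,H4] ; pick H4
  Q 72.141.12.221: descend 010 ; hops seen [H4] ; pick H4
  Q 243.27.97.217: descend 11110011000110110110000 ; hops seen [H4,H0,H0,H5] ; pick H5

== LOOKUPS ==
["H5","H6","H6","H6","H4","H6","H6","H0","H4","H4","H4","H5"]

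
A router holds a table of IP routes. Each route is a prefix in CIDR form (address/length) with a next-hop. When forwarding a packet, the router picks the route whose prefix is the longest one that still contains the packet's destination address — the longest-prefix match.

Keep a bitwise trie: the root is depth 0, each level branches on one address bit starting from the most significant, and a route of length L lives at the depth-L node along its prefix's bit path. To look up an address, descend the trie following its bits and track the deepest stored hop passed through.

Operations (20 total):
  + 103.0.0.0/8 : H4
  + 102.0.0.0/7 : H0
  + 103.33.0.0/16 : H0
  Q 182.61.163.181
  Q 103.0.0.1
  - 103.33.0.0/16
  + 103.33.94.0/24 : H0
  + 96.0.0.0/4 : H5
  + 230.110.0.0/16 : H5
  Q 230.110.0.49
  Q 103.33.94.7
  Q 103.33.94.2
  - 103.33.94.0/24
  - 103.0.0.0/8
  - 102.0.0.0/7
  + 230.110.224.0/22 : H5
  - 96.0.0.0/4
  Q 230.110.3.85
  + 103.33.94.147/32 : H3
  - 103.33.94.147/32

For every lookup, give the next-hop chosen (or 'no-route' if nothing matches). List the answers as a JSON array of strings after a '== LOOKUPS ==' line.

Process each operation:
  + 103.0.0.0/8 (H4) depth=8
  + 102.0.0.0/7 (H0) depth=7
  + 103.33.0.0/16 (H0) depth=16
  Q 182.61.163.181: descend ε ; hops seen [∅] ; pick no-route
  Q 103.0.0.1: descend 0110011100 ; hops seen [H0,H4] ; pick H4
  del 103.33.0.0/16 (clear depth 16)
  + 103.33.94.0/24 (H0) depth=24
  + 96.0.0.0/4 (H5) depth=4
  + 230.110.0.0/16 (H5) depth=16
  Q 230.110.0.49: descend 1110011001101110 ; hops seen [H5] ; pick H5
  Q 103.33.94.7: descend 011001110010000101011110 ; hops seen [H5,H0,H4,H0] ; pick H0
  Q 103.33.94.2: descend 011001110010000101011110 ; hops seen [H5,H0,H4,H0] ; pick H0
  del 103.33.94.0/24 (clear depth 24)
  del 103.0.0.0/8 (clear depth 8)
  del 102.0.0.0/7 (clear depth 7)
  + 230.110.224.0/22 (H5) depth=22
  del 96.0.0.0/4 (clear depth 4)
  Q 230.110.3.85: descend 1110011001101110 ; hops seen [H5] ; pick H5
  + 103.33.94.147/32 (H3) depth=32
  del 103.33.94.147/32 (clear depth 32)

== LOOKUPS ==
["no-route","H4","H5","H0","H0","H5"]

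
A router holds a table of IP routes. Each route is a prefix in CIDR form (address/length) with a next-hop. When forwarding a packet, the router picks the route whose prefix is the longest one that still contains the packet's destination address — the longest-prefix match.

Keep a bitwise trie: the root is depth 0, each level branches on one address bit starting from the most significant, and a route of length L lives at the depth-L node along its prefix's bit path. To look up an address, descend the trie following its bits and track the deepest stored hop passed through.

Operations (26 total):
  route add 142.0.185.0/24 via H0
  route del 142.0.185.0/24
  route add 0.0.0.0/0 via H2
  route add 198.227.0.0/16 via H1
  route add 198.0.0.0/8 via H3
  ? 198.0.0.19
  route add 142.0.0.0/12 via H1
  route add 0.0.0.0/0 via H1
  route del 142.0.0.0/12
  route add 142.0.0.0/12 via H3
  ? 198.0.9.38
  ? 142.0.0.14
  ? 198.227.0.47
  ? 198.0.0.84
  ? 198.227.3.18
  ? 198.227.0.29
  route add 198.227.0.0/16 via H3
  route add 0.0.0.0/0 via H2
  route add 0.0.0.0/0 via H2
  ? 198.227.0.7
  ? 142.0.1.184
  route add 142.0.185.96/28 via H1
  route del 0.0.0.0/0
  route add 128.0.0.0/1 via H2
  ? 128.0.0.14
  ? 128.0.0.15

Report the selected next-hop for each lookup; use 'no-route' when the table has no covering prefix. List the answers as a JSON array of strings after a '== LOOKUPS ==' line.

Trace:
  + 142.0.185.0/24 (H0) depth=24
  del 142.0.185.0/24 (clear depth 24)
  + 0.0.0.0/0 (H2) depth=0
  + 198.227.0.0/16 (H1) depth=16
  + 198.0.0.0/8 (H3) depth=8
  lookup 198.0.0.19: bits 11000110 walk d0:H2→d1:-→d2:-→d3:-→d4:-→d5:-→d6:-→d7:-→d8:H3 -> H3
  + 142.0.0.0/12 (H1) depth=12
  + 0.0.0.0/0 (H1) depth=0
  del 142.0.0.0/12 (clear depth 12)
  + 142.0.0.0/12 (H3) depth=12
  lookup 198.0.9.38: bits 11000110 walk d0:H1→d1:-→d2:-→d3:-→d4:-→d5:-→d6:-→d7:-→d8:H3 -> H3
  lookup 142.0.0.14: bits 1000111000000000 walk d0:H1→d1:-→d2:-→d3:-→d4:-→d5:-→d6:-→d7:-→d8:-→d9:-→d10:-→d11:-→d12:H3→d13:-→d14:-→d15:-→d16:- -> H3
  lookup 198.227.0.47: bits 1100011011100011 walk d0:H1→d1:-→d2:-→d3:-→d4:-→d5:-→d6:-→d7:-→d8:H3→d9:-→d10:-→d11:-→d12:-→d13:-→d14:-→d15:-→d16:H1 -> H1
  lookup 198.0.0.84: bits 11000110 walk d0:H1→d1:-→d2:-→d3:-→d4:-→d5:-→d6:-→d7:-→d8:H3 -> H3
  lookup 198.227.3.18: bits 1100011011100011 walk d0:H1→d1:-→d2:-→d3:-→d4:-→d5:-→d6:-→d7:-→d8:H3→d9:-→d10:-→d11:-→d12:-→d13:-→d14:-→d15:-→d16:H1 -> H1
  lookup 198.227.0.29: bits 1100011011100011 walk d0:H1→d1:-→d2:-→d3:-→d4:-→d5:-→d6:-→d7:-→d8:H3→d9:-→d10:-→d11:-→d12:-→d13:-→d14:-→d15:-→d16:H1 -> H1
  + 198.227.0.0/16 (H3) depth=16
  + 0.0.0.0/0 (H2) depth=0
  + 0.0.0.0/0 (H2) depth=0
  lookup 198.227.0.7: bits 1100011011100011 walk d0:H2→d1:-→d2:-→d3:-→d4:-→d5:-→d6:-→d7:-→d8:H3→d9:-→d10:-→d11:-→d12:-→d13:-→d14:-→d15:-→d16:H3 -> H3
  lookup 142.0.1.184: bits 1000111000000000 walk d0:H2→d1:-→d2:-→d3:-→d4:-→d5:-→d6:-→d7:-→d8:-→d9:-→d10:-→d11:-→d12:H3→d13:-→d14:-→d15:-→d16:- -> H3
  + 142.0.185.96/28 (H1) depth=28
  del 0.0.0.0/0 (clear depth 0)
  + 128.0.0.0/1 (H2) depth=1
  lookup 128.0.0.14: bits 1000 walk d0:-→d1:H2→d2:-→d3:-→d4:- -> H2
  lookup 128.0.0.15: bits 1000 walk d0:-→d1:H2→d2:-→d3:-→d4:- -> H2

== LOOKUPS ==
["H3","H3","H3","H1","H3","H1","H1","H3","H3","H2","H2"]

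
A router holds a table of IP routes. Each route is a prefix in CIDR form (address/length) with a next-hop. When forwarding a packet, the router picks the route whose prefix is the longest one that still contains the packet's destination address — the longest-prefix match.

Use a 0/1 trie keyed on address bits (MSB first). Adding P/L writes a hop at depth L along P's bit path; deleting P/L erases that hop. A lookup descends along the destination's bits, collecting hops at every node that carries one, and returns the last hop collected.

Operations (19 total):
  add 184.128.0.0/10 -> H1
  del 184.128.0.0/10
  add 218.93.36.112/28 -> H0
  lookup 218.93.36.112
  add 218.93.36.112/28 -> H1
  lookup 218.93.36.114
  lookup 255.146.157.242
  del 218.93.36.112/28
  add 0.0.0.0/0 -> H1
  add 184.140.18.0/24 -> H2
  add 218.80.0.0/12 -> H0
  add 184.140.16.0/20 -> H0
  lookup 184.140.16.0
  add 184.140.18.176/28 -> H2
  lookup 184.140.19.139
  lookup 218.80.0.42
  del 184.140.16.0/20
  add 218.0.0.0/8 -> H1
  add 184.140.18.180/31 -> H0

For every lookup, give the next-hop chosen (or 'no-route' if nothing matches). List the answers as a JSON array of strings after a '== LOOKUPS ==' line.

Process each operation:
  add 184.128.0.0/10 -> H1 at depth 10
  del 184.128.0.0/10 (clear depth 10)
  add 218.93.36.112/28 -> H0 at depth 28
  lookup 218.93.36.112: bits 1101101001011101001001000111 walk d0:-→d1:-→d2:-→d3:-→d4:-→d5:-→d6:-→d7:-→d8:-→d9:-→d10:-→d11:-→d12:-→d13:-→d14:-→d15:-→d16:-→d17:-→d18:-→d19:-→d20:-→d21:-→d22:-→d23:-→d24:-→d25:-→d26:-→d27:-→d28:H0 -> H0
  add 218.93.36.112/28 -> H1 at depth 28
  lookup 218.93.36.114: bits 1101101001011101001001000111 walk d0:-→d1:-→d2:-→d3:-→d4:-→d5:-→d6:-→d7:-→d8:-→d9:-→d10:-→d11:-→d12:-→d13:-→d14:-→d15:-→d16:-→d17:-→d18:-→d19:-→d20:-→d21:-→d22:-→d23:-→d24:-→d25:-→d26:-→d27:-→d28:H1 -> H1
  lookup 255.146.157.242: bits 11 walk d0:-→d1:-→d2:- -> no-route
  del 218.93.36.112/28 (clear depth 28)
  add 0.0.0.0/0 -> H1 at depth 0
  add 184.140.18.0/24 -> H2 at depth 24
  add 218.80.0.0/12 -> H0 at depth 12
  add 184.140.16.0/20 -> H0 at depth 20
  lookup 184.140.16.0: bits 1011100010001100000100 walk d0:H1→d1:-→d2:-→d3:-→d4:-→d5:-→d6:-→d7:-→d8:-→d9:-→d10:-→d11:-→d12:-→d13:-→d14:-→d15:-→d16:-→d17:-→d18:-→d19:-→d20:H0→d21:-→d22:- -> H0
  add 184.140.18.176/28 -> H2 at depth 28
  lookup 184.140.19.139: bits 10111000100011000001001 walk d0:H1→d1:-→d2:-→d3:-→d4:-→d5:-→d6:-→d7:-→d8:-→d9:-→d10:-→d11:-→d12:-→d13:-→d14:-→d15:-→d16:-→d17:-→d18:-→d19:-→d20:H0→d21:-→d22:-→d23:- -> H0
  lookup 218.80.0.42: bits 110110100101 walk d0:H1→d1:-→d2:-→d3:-→d4:-→d5:-→d6:-→d7:-→d8:-→d9:-→d10:-→d11:-→d12:H0 -> H0
  del 184.140.16.0/20 (clear depth 20)
  add 218.0.0.0/8 -> H1 at depth 8
  add 184.140.18.180/31 -> H0 at depth 31

== LOOKUPS ==
["H0","H1","no-route","H0","H0","H0"]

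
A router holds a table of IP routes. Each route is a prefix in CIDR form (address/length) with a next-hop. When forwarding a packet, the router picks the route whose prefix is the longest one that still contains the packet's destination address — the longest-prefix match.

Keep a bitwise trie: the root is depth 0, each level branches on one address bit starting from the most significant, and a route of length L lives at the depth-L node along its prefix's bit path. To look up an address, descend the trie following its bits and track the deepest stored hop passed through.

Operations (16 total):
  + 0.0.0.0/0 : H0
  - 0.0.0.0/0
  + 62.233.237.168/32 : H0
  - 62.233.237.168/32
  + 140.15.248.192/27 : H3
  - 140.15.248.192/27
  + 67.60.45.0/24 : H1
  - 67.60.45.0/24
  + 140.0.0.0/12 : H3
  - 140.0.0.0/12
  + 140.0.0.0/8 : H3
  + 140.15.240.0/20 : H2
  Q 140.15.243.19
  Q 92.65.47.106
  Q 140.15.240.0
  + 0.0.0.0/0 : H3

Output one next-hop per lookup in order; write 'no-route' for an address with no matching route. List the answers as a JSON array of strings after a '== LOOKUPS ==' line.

Apply in order:
  add 0.0.0.0/0 -> H0 at depth 0
  del 0.0.0.0/0 (clear depth 0)
  add 62.233.237.168/32 -> H0 at depth 32
  del 62.233.237.168/32 (clear depth 32)
  add 140.15.248.192/27 -> H3 at depth 27
  del 140.15.248.192/27 (clear depth 27)
  add 67.60.45.0/24 -> H1 at depth 24
  del 67.60.45.0/24 (clear depth 24)
  add 140.0.0.0/12 -> H3 at depth 12
  del 140.0.0.0/12 (clear depth 12)
  add 140.0.0.0/8 -> H3 at depth 8
  add 140.15.240.0/20 -> H2 at depth 20
  lookup 140.15.243.19: bits 10001100000011111111 walk d0:-→d1:-→d2:-→d3:-→d4:-→d5:-→d6:-→d7:-→d8:H3→d9:-→d10:-→d11:-→d12:-→d13:-→d14:-→d15:-→d16:-→d17:-→d18:-→d19:-→d20:H2 -> H2
  lookup 92.65.47.106: bits 010 walk d0:-→d1:-→d2:-→d3:- -> no-route
  lookup 140.15.240.0: bits 10001100000011111111 walk d0:-→d1:-→d2:-→d3:-→d4:-→d5:-→d6:-→d7:-→d8:H3→d9:-→d10:-→d11:-→d12:-→d13:-→d14:-→d15:-→d16:-→d17:-→d18:-→d19:-→d20:H2 -> H2
  add 0.0.0.0/0 -> H3 at depth 0

== LOOKUPS ==
["H2","no-route","H2"]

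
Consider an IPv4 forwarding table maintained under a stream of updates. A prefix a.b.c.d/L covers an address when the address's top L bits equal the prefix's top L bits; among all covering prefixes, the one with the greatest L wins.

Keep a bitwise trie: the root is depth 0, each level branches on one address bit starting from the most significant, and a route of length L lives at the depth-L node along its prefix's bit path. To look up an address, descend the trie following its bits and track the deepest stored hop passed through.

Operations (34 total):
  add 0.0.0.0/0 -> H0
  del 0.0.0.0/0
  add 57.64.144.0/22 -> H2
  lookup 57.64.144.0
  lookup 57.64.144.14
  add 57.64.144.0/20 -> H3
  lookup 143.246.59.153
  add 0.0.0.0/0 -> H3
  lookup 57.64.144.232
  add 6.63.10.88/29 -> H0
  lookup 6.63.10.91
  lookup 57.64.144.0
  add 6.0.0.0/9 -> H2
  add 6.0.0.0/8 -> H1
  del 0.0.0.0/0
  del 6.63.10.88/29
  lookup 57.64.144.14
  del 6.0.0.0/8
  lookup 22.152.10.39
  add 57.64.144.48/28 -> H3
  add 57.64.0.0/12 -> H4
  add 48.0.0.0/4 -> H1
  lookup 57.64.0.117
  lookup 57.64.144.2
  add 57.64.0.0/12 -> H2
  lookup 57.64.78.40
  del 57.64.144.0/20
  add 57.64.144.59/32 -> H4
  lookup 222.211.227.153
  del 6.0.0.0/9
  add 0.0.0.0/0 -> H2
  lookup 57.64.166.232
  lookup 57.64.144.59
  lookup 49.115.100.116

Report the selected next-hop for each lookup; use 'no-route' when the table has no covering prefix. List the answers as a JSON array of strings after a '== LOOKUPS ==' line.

Apply in order:
  add 0.0.0.0/0 -> H0 at depth 0
  - 0.0.0.0/0 clear@0
  add 57.64.144.0/22 -> H2 at depth 22
  lookup 57.64.144.0: bits 0011100101000000100100 walk d0:-→d1:-→d2:-→d3:-→d4:-→d5:-→d6:-→d7:-→d8:-→d9:-→d10:-→d11:-→d12:-→d13:-→d14:-→d15:-→d16:-→d17:-→d18:-→d19:-→d20:-→d21:-→d22:H2 -> H2
  lookup 57.64.144.14: bits 0011100101000000100100 walk d0:-→d1:-→d2:-→d3:-→d4:-→d5:-→d6:-→d7:-→d8:-→d9:-→d10:-→d11:-→d12:-→d13:-→d14:-→d15:-→d16:-→d17:-→d18:-→d19:-→d20:-→d21:-→d22:H2 -> H2
  add 57.64.144.0/20 -> H3 at depth 20
  lookup 143.246.59.153: bits ε walk d0:- -> no-route
  add 0.0.0.0/0 -> H3 at depth 0
  lookup 57.64.144.232: bits 0011100101000000100100 walk d0:H3→d1:-→d2:-→d3:-→d4:-→d5:-→d6:-→d7:-→d8:-→d9:-→d10:-→d11:-→d12:-→d13:-→d14:-→d15:-→d16:-→d17:-→d18:-→d19:-→d20:H3→d21:-→d22:H2 -> H2
  add 6.63.10.88/29 -> H0 at depth 29
  lookup 6.63.10.91: bits 00000110001111110000101001011 walk d0:H3→d1:-→d2:-→d3:-→d4:-→d5:-→d6:-→d7:-→d8:-→d9:-→d10:-→d11:-→d12:-→d13:-→d14:-→d15:-→d16:-→d17:-→d18:-→d19:-→d20:-→d21:-→d22:-→d23:-→d24:-→d25:-→d26:-→d27:-→d28:-→d29:H0 -> H0
  lookup 57.64.144.0: bits 0011100101000000100100 walk d0:H3→d1:-→d2:-→d3:-→d4:-→d5:-→d6:-→d7:-→d8:-→d9:-→d10:-→d11:-→d12:-→d13:-→d14:-→d15:-→d16:-→d17:-→d18:-→d19:-→d20:H3→d21:-→d22:H2 -> H2
  add 6.0.0.0/9 -> H2 at depth 9
  add 6.0.0.0/8 -> H1 at depth 8
  - 0.0.0.0/0 clear@0
  - 6.63.10.88/29 clear@29
  lookup 57.64.144.14: bits 0011100101000000100100 walk d0:-→d1:-→d2:-→d3:-→d4:-→d5:-→d6:-→d7:-→d8:-→d9:-→d10:-→d11:-→d12:-→d13:-→d14:-→d15:-→d16:-→d17:-→d18:-→d19:-→d20:H3→d21:-→d22:H2 -> H2
  - 6.0.0.0/8 clear@8
  lookup 22.152.10.39: bits 000 walk d0:-→d1:-→d2:-→d3:- -> no-route
  add 57.64.144.48/28 -> H3 at depth 28
  add 57.64.0.0/12 -> H4 at depth 12
  add 48.0.0.0/4 -> H1 at depth 4
  lookup 57.64.0.117: bits 0011100101000000 walk d0:-→d1:-→d2:-→d3:-→d4:H1→d5:-→d6:-→d7:-→d8:-→d9:-→d10:-→d11:-→d12:H4→d13:-→d14:-→d15:-→d16:- -> H4
  lookup 57.64.144.2: bits 00111001010000001001000000 walk d0:-→d1:-→d2:-→d3:-→d4:H1→d5:-→d6:-→d7:-→d8:-→d9:-→d10:-→d11:-→d12:H4→d13:-→d14:-→d15:-→d16:-→d17:-→d18:-→d19:-→d20:H3→d21:-→d22:H2→d23:-→d24:-→d25:-→d26:- -> H2
  add 57.64.0.0/12 -> H2 at depth 12
  lookup 57.64.78.40: bits 0011100101000000 walk d0:-→d1:-→d2:-→d3:-→d4:H1→d5:-→d6:-→d7:-→d8:-→d9:-→d10:-→d11:-→d12:H2→d13:-→d14:-→d15:-→d16:- -> H2
  - 57.64.144.0/20 clear@20
  add 57.64.144.59/32 -> H4 at depth 32
  lookup 222.211.227.153: bits ε walk d0:- -> no-route
  - 6.0.0.0/9 clear@9
  add 0.0.0.0/0 -> H2 at depth 0
  lookup 57.64.166.232: bits 001110010100000010 walk d0:H2→d1:-→d2:-→d3:-→d4:H1→d5:-→d6:-→d7:-→d8:-→d9:-→d10:-→d11:-→d12:H2→d13:-→d14:-→d15:-→d16:-→d17:-→d18:- -> H2
  lookup 57.64.144.59: bits 00111001010000001001000000111011 walk d0:H2→d1:-→d2:-→d3:-→d4:H1→d5:-→d6:-→d7:-→d8:-→d9:-→d10:-→d11:-→d12:H2→d13:-→d14:-→d15:-→d16:-→d17:-→d18:-→d19:-→d20:-→d21:-→d22:H2→d23:-→d24:-→d25:-→d26:-→d27:-→d28:H3→d29:-→d30:-→d31:-→d32:H4 -> H4
  lookup 49.115.100.116: bits 0011 walk d0:H2→d1:-→d2:-→d3:-→d4:H1 -> H1

== LOOKUPS ==
["H2","H2","no-route","H2","H0","H2","H2","no-route","H4","H2","H2","no-route","H2","H4","H1"]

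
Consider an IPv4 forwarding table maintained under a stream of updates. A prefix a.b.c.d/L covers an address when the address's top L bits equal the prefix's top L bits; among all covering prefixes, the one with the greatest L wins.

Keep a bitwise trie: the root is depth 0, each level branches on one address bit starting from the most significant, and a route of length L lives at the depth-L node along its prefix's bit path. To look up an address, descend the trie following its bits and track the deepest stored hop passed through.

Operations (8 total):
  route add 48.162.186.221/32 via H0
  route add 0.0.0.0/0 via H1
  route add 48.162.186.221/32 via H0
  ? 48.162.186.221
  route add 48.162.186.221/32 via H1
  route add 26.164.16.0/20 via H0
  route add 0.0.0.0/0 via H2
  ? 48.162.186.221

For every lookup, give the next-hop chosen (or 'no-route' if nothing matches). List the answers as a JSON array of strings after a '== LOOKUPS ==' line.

Apply in order:
  + 48.162.186.221/32 (H0) depth=32
  + 0.0.0.0/0 (H1) depth=0
  + 48.162.186.221/32 (H0) depth=32
  Q 48.162.186.221: descend 00110000101000101011101011011101 ; hops seen [H1,H0] ; pick H0
  + 48.162.186.221/32 (H1) depth=32
  + 26.164.16.0/20 (H0) depth=20
  + 0.0.0.0/0 (H2) depth=0
  Q 48.162.186.221: descend 00110000101000101011101011011101 ; hops seen [H2,H1] ; pick H1

== LOOKUPS ==
["H0","H1"]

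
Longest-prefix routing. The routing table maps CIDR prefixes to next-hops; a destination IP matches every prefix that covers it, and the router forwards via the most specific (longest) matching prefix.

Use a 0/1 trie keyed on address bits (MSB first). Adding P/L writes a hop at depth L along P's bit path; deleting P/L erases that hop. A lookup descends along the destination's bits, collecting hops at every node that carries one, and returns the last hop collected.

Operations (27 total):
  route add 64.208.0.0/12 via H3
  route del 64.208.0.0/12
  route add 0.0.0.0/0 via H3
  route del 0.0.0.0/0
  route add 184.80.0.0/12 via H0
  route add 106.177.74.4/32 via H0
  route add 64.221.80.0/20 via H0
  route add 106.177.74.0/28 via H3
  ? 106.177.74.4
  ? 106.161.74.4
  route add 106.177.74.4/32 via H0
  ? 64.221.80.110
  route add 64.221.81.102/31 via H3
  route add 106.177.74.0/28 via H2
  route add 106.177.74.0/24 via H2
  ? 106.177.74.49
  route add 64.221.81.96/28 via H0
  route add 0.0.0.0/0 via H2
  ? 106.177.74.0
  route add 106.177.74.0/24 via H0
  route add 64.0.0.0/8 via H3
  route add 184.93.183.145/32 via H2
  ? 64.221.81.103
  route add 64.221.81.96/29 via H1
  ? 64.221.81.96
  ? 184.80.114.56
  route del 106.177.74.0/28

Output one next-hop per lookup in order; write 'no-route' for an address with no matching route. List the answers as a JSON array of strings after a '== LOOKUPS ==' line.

Apply in order:
  add 64.208.0.0/12 -> H3 at depth 12
  del 64.208.0.0/12 (clear depth 12)
  add 0.0.0.0/0 -> H3 at depth 0
  del 0.0.0.0/0 (clear depth 0)
  add 184.80.0.0/12 -> H0 at depth 12
  add 106.177.74.4/32 -> H0 at depth 32
  add 64.221.80.0/20 -> H0 at depth 20
  add 106.177.74.0/28 -> H3 at depth 28
  ? 106.177.74.4  path d0:-→d1:-→d2:-→d3:-→d4:-→d5:-→d6:-→d7:-→d8:-→d9:-→d10:-→d11:-→d12:-→d13:-→d14:-→d15:-→d16:-→d17:-→d18:-→d19:-→d20:-→d21:-→d22:-→d23:-→d24:-→d25:-→d26:-→d27:-→d28:H3→d29:-→d30:-→d31:-→d32:H0  best=H0
  ? 106.161.74.4  path d0:-→d1:-→d2:-→d3:-→d4:-→d5:-→d6:-→d7:-→d8:-→d9:-→d10:-→d11:-  best=no-route
  add 106.177.74.4/32 -> H0 at depth 32
  ? 64.221.80.110  path d0:-→d1:-→d2:-→d3:-→d4:-→d5:-→d6:-→d7:-→d8:-→d9:-→d10:-→d11:-→d12:-→d13:-→d14:-→d15:-→d16:-→d17:-→d18:-→d19:-→d20:H0  best=H0
  add 64.221.81.102/31 -> H3 at depth 31
  add 106.177.74.0/28 -> H2 at depth 28
  add 106.177.74.0/24 -> H2 at depth 24
  ? 106.177.74.49  path d0:-→d1:-→d2:-→d3:-→d4:-→d5:-→d6:-→d7:-→d8:-→d9:-→d10:-→d11:-→d12:-→d13:-→d14:-→d15:-→d16:-→d17:-→d18:-→d19:-→d20:-→d21:-→d22:-→d23:-→d24:H2→d25:-→d26:-  best=H2
  add 64.221.81.96/28 -> H0 at depth 28
  add 0.0.0.0/0 -> H2 at depth 0
  ? 106.177.74.0  path d0:H2→d1:-→d2:-→d3:-→d4:-→d5:-→d6:-→d7:-→d8:-→d9:-→d10:-→d11:-→d12:-→d13:-→d14:-→d15:-→d16:-→d17:-→d18:-→d19:-→d20:-→d21:-→d22:-→d23:-→d24:H2→d25:-→d26:-→d27:-→d28:H2→d29:-  best=H2
  add 106.177.74.0/24 -> H0 at depth 24
  add 64.0.0.0/8 -> H3 at depth 8
  add 184.93.183.145/32 -> H2 at depth 32
  ? 64.221.81.103  path d0:H2→d1:-→d2:-→d3:-→d4:-→d5:-→d6:-→d7:-→d8:H3→d9:-→d10:-→d11:-→d12:-→d13:-→d14:-→d15:-→d16:-→d17:-→d18:-→d19:-→d20:H0→d21:-→d22:-→d23:-→d24:-→d25:-→d26:-→d27:-→d28:H0→d29:-→d30:-→d31:H3  best=H3
  add 64.221.81.96/29 -> H1 at depth 29
  ? 64.221.81.96  path d0:H2→d1:-→d2:-→d3:-→d4:-→d5:-→d6:-→d7:-→d8:H3→d9:-→d10:-→d11:-→d12:-→d13:-→d14:-→d15:-→d16:-→d17:-→d18:-→d19:-→d20:H0→d21:-→d22:-→d23:-→d24:-→d25:-→d26:-→d27:-→d28:H0→d29:H1  best=H1
  ? 184.80.114.56  path d0:H2→d1:-→d2:-→d3:-→d4:-→d5:-→d6:-→d7:-→d8:-→d9:-→d10:-→d11:-→d12:H0  best=H0
  del 106.177.74.0/28 (clear depth 28)

== LOOKUPS ==
["H0","no-route","H0","H2","H2","H3","H1","H0"]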